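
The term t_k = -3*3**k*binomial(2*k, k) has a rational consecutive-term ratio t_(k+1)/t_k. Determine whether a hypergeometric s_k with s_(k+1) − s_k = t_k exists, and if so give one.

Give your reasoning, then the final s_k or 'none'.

Ratio r(k) = 6*(2*k + 1)/(k + 1).
A = 12*k + 6, B = k + 1, C = 1.
Solve (12*k + 6)·f(k+1) − (k)·f(k) = 1.
d = -1 from the (1,1,0) case.
Negative degree bound (-1): no f exists, t_k not Gosper-summable.

none — t_k is not Gosper-summable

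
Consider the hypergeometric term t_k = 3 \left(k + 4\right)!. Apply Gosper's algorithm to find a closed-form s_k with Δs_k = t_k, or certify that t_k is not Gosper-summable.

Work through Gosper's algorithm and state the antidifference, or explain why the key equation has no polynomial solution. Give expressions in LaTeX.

no hypergeometric antidifference exists

The ratio is k + 5.
So A=k + 5 and B=1, with C=1.
Solve (k + 5)·f(k+1) − (1)·f(k) = 1.
From deg A=1, deg B=0, deg C=0: d=-1.
deg f ≤ -1 is impossible — no certificate.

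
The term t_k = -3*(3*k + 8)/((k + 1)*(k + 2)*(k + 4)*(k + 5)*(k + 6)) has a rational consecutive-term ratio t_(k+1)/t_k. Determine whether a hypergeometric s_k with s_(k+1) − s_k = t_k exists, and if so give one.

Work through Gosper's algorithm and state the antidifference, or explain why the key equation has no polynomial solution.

Compute t_(k+1)/t_k: get (k + 1)*(k + 4)*(3*k + 11)/((k + 3)*(k + 7)*(3*k + 8)).
So A=k + 1 and B=k + 7, with C=k**2 + 17*k/3 + 8.
Solve (k + 1)·f(k+1) − (k + 6)·f(k) = k**2 + 17*k/3 + 8.
From deg A=1, deg B=1, deg C=2: d=5.
Match coefficients ⇒ f(k) = k*(k + 2)*(k + 3)*(k**2 + 10*k + 29)/60.
So s_k = (B(k−1)f/C)·t_k = (k*(k + 2)*(k + 6)*(k**2 + 10*k + 29)/(20*(3*k + 8)))·t_k = 3*k*(-k**2 - 10*k - 29)/(20*(k**3 + 10*k**2 + 29*k + 20)).
Check: Δs_k = 3*(-3*k - 8)/(k**5 + 18*k**4 + 121*k**3 + 372*k**2 + 508*k + 240). ✓

s_k = 3*k*(-k**2 - 10*k - 29)/(20*(k**3 + 10*k**2 + 29*k + 20))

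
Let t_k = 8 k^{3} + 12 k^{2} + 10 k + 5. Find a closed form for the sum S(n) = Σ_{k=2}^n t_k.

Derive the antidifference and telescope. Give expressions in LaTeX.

t_(k+1)/t_k = (8*k**3 + 36*k**2 + 58*k + 35)/(8*k**3 + 12*k**2 + 10*k + 5).
Take A(k)=1, B(k)=1, C(k)=k**3 + 3*k**2/2 + 5*k/4 + 5/8.
Need (1)·f(k+1) − (1)·f(k) = k**3 + 3*k**2/2 + 5*k/4 + 5/8.
From deg A=0, deg B=0, deg C=3: d=4.
Solving with deg f ≤ 4: f(k) = k*(2*k**3 + k + 2)/8.
Certificate R = B(k−1)f/C = k*(2*k**3 + k + 2)/(8*k**3 + 12*k**2 + 10*k + 5) gives s_k = k*(2*k**3 + k + 2).
Check: Δs_k = 8*k**3 + 12*k**2 + 10*k + 5. ✓
s_(n+1) = 2*n**4 + 8*n**3 + 13*n**2 + 12*n + 5 and s_(2) = 40, so S(n) = 2*n**4 + 8*n**3 + 13*n**2 + 12*n - 35.

S(n) = 2 n^{4} + 8 n^{3} + 13 n^{2} + 12 n - 35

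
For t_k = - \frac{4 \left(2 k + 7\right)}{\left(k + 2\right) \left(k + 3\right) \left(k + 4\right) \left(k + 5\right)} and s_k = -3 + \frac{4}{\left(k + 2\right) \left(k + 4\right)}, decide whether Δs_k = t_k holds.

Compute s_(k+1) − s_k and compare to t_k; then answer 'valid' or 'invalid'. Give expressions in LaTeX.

s_(k+1) = -3 + 4/((k + 3)*(k + 5))
s_(k+1) − s_k = 4*(-2*k - 7)/(k**4 + 14*k**3 + 71*k**2 + 154*k + 120)
(s_(k+1) − s_k) − t_k = 0

valid; difference matches t_k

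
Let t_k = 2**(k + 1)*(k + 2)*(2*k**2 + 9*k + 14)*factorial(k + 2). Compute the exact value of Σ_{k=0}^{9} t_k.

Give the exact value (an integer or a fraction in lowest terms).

The ratio is (k + 3)**2*(18*k + 4*(k + 1)**2 + 46)/((k + 2)*(2*k**2 + 9*k + 14)).
A = 2*k + 6, B = 1, C = k**3 + 13*k**2/2 + 16*k + 14.
f must satisfy (2*k + 6)·f(k+1) − (1)·f(k) = k**3 + 13*k**2/2 + 16*k + 14.
d = 2 from the (1,0,3) case.
Coefficient equations give f(k) = (k**2 + 2*k + 2)/2.
So s_k = (B(k−1)f/C)·t_k = ((k**2 + 2*k + 2)/((k + 2)*(2*k**2 + 9*k + 14)))·t_k = 2**(k + 1)*(k**2 + 2*k + 2)*factorial(k + 2).
s_(k+1) − s_k = 2**(k + 1)*(k + 2)*(2*k**2 + 9*k + 14)*factorial(k + 2) = t_k.
Σ_(k=0)^(9) t_k = s_(10) − s_(0) = 119681423769600 − (8) = 119681423769592.

Σ = 119681423769592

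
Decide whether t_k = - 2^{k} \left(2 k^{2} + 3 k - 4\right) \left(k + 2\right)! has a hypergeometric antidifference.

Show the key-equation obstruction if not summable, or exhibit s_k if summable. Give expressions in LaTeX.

Yes. s_k = - 2^{k} \left(k - 2\right) \left(k + 2\right)!.

The ratio is 2*(2*k**3 + 13*k**2 + 22*k + 3)/(2*k**2 + 3*k - 4).
Normal form (A,B,C) = (2*k + 6, 1, k**2 + 3*k/2 - 2).
f must satisfy (2*k + 6)·f(k+1) − (1)·f(k) = k**2 + 3*k/2 - 2.
Degrees (1,0,2) ⇒ d ≤ 1.
Coefficient equations give f(k) = (k - 2)/2.
Get s_k = R·t_k = -2**k*(k - 2)*factorial(k + 2) with R(k) = B(k−1)f(k)/C(k) = (k - 2)/(2*k**2 + 3*k - 4).
Verify: -2**k*(2*k**2 + 3*k - 4)*factorial(k + 2) matches t_k.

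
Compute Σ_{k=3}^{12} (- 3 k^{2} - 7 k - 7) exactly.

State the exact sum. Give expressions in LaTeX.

Σ = -2530

Step 1: r(k) = (3*k**2 + 13*k + 17)/(3*k**2 + 7*k + 7).
So A=1 and B=1, with C=k**2 + 7*k/3 + 7/3.
Solve (1)·f(k+1) − (1)·f(k) = k**2 + 7*k/3 + 7/3.
From deg A=0, deg B=0, deg C=2: d=3.
Coefficient equations give f(k) = k*(k**2 + 2*k + 4)/3.
So s_k = (B(k−1)f/C)·t_k = (k*(k**2 + 2*k + 4)/(3*k**2 + 7*k + 7))·t_k = k*(-k**2 - 2*k - 4).
Δs = -3*k**2 - 7*k - 7, as required.
Sum = s_(13) − s_(3); s_(13) = -2587, s_(3) = -57 ⇒ -2530.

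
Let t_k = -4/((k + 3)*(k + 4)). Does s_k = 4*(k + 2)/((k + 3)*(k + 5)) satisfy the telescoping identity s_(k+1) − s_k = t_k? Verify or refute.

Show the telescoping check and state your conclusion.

s_(k+1) = 4*(k + 3)/((k + 4)*(k + 6))
s_(k+1) − s_k = 4*(-k**2 - 5*k - 3)/(k**4 + 18*k**3 + 119*k**2 + 342*k + 360)
(s_(k+1) − s_k) − t_k = 12*(2*k + 9)/(k**4 + 18*k**3 + 119*k**2 + 342*k + 360)

Invalid: residual 12*(2*k + 9)/(k**4 + 18*k**3 + 119*k**2 + 342*k + 360) ≠ 0.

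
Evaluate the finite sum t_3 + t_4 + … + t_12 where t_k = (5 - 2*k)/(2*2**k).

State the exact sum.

Σ = -3049/8192

Step 1: r(k) = (2*k - 3)/(2*(2*k - 5)).
Take A(k)=1/2, B(k)=1, C(k)=k - 5/2.
f must satisfy (1/2)·f(k+1) − (1)·f(k) = k - 5/2.
Degrees (0,0,1) ⇒ d ≤ 1.
Match coefficients ⇒ f(k) = 3 - 2*k.
Then R = B(k−1)f/C = -2*(2*k - 3)/(2*k - 5), so s_k = R(k)·t_k = (2*k - 3)/2**k.
Verify: (5 - 2*k)/(2*2**k) matches t_k.
Sum = s_(13) − s_(3); s_(13) = 23/8192, s_(3) = 3/8 ⇒ -3049/8192.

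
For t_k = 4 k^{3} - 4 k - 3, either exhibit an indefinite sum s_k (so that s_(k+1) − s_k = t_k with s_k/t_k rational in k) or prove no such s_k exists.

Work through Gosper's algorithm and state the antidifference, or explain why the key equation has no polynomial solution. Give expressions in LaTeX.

s_k = k \left(k^{3} - 2 k^{2} - k - 1\right)

The ratio is (4*k - 4*(k + 1)**3 + 7)/(-4*k**3 + 4*k + 3).
A = 1, B = 1, C = k**3 - k - 3/4.
f must satisfy (1)·f(k+1) − (1)·f(k) = k**3 - k - 3/4.
deg f ≤ 4 (via 0,0,3).
Solve for f: f(k) = k*(k**3 - 2*k**2 - k - 1)/4 (degree 4 ≤ 4).
Certificate R = B(k−1)f/C = k*(k**3 - 2*k**2 - k - 1)/(4*k**3 - 4*k - 3) gives s_k = k*(k**3 - 2*k**2 - k - 1).
Check: Δs_k = 4*k**3 - 4*k - 3. ✓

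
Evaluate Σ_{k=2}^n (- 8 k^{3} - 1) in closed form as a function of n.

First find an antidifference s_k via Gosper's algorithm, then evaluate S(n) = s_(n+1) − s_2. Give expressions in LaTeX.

Compute t_(k+1)/t_k: get (8*(k + 1)**3 + 1)/(8*k**3 + 1).
Factor: A=1; B=1; C=k**3 + 1/8.
Key eq: (1)·f(k+1) = (1)·f(k) + (k**3 + 1/8).
Degrees (0,0,3) ⇒ d ≤ 4.
Coefficient equations give f(k) = k*(2*k**3 - 4*k**2 + 2*k + 1)/8.
Get s_k = R·t_k = k*(-2*k**3 + 4*k**2 - 2*k - 1) with R(k) = B(k−1)f(k)/C(k) = k*(2*k**3 - 4*k**2 + 2*k + 1)/((2*k + 1)*(4*k**2 - 2*k + 1)).
Δs = -8*k**3 - 1, as required.
Evaluate: s_(n+1) = -2*n**4 - 4*n**3 - 2*n**2 - n - 1; subtract s_(2) = -10 ⇒ S(n) = -2*n**4 - 4*n**3 - 2*n**2 - n + 9.

S(n) = - 2 n^{4} - 4 n^{3} - 2 n^{2} - n + 9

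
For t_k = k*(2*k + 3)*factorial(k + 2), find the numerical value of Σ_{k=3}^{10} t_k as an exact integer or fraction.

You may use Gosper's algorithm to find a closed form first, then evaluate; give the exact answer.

The ratio is (k + 1)*(k + 3)*(2*k + 5)/(k*(2*k + 3)).
Factor: A=k + 3; B=1; C=k**2 + 3*k/2.
Set up (k + 3)·f(k+1) − (1)·f(k) − (k**2 + 3*k/2) = 0.
From deg A=1, deg B=0, deg C=2: d=1.
Solve for f: f(k) = (2*k - 3)/2 (degree 1 ≤ 1).
Then R = B(k−1)f/C = (2*k - 3)/(k*(2*k + 3)), so s_k = R(k)·t_k = (2*k - 3)*factorial(k + 2).
s_(k+1) − s_k = k*(2*k + 3)*factorial(k + 2) = t_k.
Evaluate s at k=11 and k=3: 118313395200 and 360; difference 118313394840.

Σ = 118313394840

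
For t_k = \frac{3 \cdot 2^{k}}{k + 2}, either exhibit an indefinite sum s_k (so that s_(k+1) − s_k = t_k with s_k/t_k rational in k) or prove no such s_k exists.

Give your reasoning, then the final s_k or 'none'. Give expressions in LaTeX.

not Gosper-summable; s_k does not exist

Step 1: r(k) = 2*(k + 2)/(k + 3).
Take A(k)=2*k + 4, B(k)=k + 3, C(k)=1.
f must satisfy (2*k + 4)·f(k+1) − (k + 2)·f(k) = 1.
Degrees (1,1,0) ⇒ d ≤ -1.
Negative degree bound (-1): no f exists, t_k not Gosper-summable.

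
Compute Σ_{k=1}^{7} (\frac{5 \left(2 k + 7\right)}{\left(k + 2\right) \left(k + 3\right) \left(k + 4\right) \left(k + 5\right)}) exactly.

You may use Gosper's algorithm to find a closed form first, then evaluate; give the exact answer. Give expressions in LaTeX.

Σ = 7/24

Ratio r(k) = (k + 2)*(2*k + 9)/((k + 6)*(2*k + 7)).
Take A(k)=k + 2, B(k)=k + 6, C(k)=k + 7/2.
Key eq: (k + 2)·f(k+1) = (k + 5)·f(k) + (k + 7/2).
d = 3 from the (1,1,1) case.
Solving with deg f ≤ 3: f(k) = k*(k + 3)*(k + 6)/16.
Then R = B(k−1)f/C = k*(k + 3)*(k + 5)*(k + 6)/(8*(2*k + 7)), so s_k = R(k)·t_k = 5*k*(k + 6)/(8*(k**2 + 6*k + 8)).
s_(k+1) − s_k = 5*(2*k + 7)/(k**4 + 14*k**3 + 71*k**2 + 154*k + 120) = t_k.
Telescoping: Σ = s_(8) − s_(1) = 7/12 − (7/24) = 7/24.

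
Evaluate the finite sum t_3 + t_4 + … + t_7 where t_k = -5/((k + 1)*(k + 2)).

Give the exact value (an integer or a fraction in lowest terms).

Step 1: r(k) = (k + 1)/(k + 3).
So A=k + 1 and B=k + 3, with C=1.
f must satisfy (k + 1)·f(k+1) − (k + 2)·f(k) = 1.
Degrees (1,1,0) ⇒ d ≤ 1.
Coefficient equations give f(k) = k.
Get s_k = R·t_k = -5*k/(k + 1) with R(k) = B(k−1)f(k)/C(k) = k*(k + 2).
Δs = -5/(k**2 + 3*k + 2), as required.
Sum = s_(8) − s_(3); s_(8) = -40/9, s_(3) = -15/4 ⇒ -25/36.

Σ = -25/36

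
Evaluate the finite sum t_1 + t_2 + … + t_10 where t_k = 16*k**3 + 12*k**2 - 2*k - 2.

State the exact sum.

Σ = 52890

Step 1: r(k) = (8*k**3 + 30*k**2 + 35*k + 12)/(8*k**3 + 6*k**2 - k - 1).
A = 1, B = 1, C = k**3 + 3*k**2/4 - k/8 - 1/8.
f must satisfy (1)·f(k+1) − (1)·f(k) = k**3 + 3*k**2/4 - k/8 - 1/8.
deg f ≤ 4 (via 0,0,3).
Solving with deg f ≤ 4: f(k) = k*(4*k**3 - 4*k**2 - 3*k + 1)/16.
So s_k = (B(k−1)f/C)·t_k = (k*(4*k**3 - 4*k**2 - 3*k + 1)/(2*(2*k + 1)*(4*k**2 + k - 1)))·t_k = k*(4*k**3 - 4*k**2 - 3*k + 1).
Δs = 16*k**3 + 12*k**2 - 2*k - 2, as required.
Evaluate s at k=11 and k=1: 52888 and -2; difference 52890.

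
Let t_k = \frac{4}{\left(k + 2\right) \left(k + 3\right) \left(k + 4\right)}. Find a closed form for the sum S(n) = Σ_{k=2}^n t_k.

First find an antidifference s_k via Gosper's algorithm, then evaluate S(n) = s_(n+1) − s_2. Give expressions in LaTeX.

S(n) = \frac{n^{2} + 7 n - 8}{10 \left(n^{2} + 7 n + 12\right)}

r(k) = (k + 2)/(k + 5) after simplifying.
Take A(k)=k + 2, B(k)=k + 5, C(k)=1.
Key eq: (k + 2)·f(k+1) = (k + 4)·f(k) + (1).
d = 2 from the (1,1,0) case.
Solving with deg f ≤ 2: f(k) = k*(k + 5)/12.
Get s_k = R·t_k = k*(k + 5)/(3*(k + 2)*(k + 3)) with R(k) = B(k−1)f(k)/C(k) = k*(k + 4)*(k + 5)/12.
Δs = 4/(k**3 + 9*k**2 + 26*k + 24), as required.
Telescope: S(n) = s_(n+1) − s_(2) = (n**2 + 7*n + 6)/(3*(n**2 + 7*n + 12)) − (7/30) = (n**2 + 7*n - 8)/(10*(n**2 + 7*n + 12)).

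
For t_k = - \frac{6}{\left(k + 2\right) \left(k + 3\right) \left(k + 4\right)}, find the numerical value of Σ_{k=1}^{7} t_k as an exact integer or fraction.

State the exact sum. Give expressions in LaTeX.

Compute t_(k+1)/t_k: get (k + 2)/(k + 5).
So A=k + 2 and B=k + 5, with C=1.
Need (k + 2)·f(k+1) − (k + 4)·f(k) = 1.
d = 2 from the (1,1,0) case.
Solving with deg f ≤ 2: f(k) = k*(k + 5)/12.
Get s_k = R·t_k = k*(-k - 5)/(2*(k + 2)*(k + 3)) with R(k) = B(k−1)f(k)/C(k) = k*(k + 4)*(k + 5)/12.
s_(k+1) − s_k = -6/(k**3 + 9*k**2 + 26*k + 24) = t_k.
Σ_(k=1)^(7) t_k = s_(8) − s_(1) = -26/55 − (-1/4) = -49/220.

Σ = -49/220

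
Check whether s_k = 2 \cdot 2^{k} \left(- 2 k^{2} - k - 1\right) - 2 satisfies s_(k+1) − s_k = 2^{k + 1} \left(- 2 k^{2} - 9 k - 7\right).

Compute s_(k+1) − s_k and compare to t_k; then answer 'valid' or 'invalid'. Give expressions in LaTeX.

valid; difference matches t_k

s_(k+1) = 2*2**(k + 1)*(-k - 2*(k + 1)**2 - 2) - 2
s_(k+1) − s_k = 2**(k + 1)*(-2*k**2 - 9*k - 7)
(s_(k+1) − s_k) − t_k = 0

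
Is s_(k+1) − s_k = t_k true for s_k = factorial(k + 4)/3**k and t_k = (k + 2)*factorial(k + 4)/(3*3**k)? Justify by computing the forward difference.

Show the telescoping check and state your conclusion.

s_(k+1) = factorial(k + 5)/(3*3**k)
s_(k+1) − s_k = (k + 2)*factorial(k + 4)/(3*3**k)
(s_(k+1) − s_k) − t_k = 0

valid (s_(k+1) − s_k reduces to t_k)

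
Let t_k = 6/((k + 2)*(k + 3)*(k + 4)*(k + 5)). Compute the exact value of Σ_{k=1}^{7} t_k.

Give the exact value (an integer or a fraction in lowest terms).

Σ = 7/220

Ratio r(k) = (k + 2)/(k + 6).
Gosper form: A/B · C(k+1)/C(k) with A=k + 2, B=k + 6, C=1.
Need (k + 2)·f(k+1) − (k + 5)·f(k) = 1.
From deg A=1, deg B=1, deg C=0: d=3.
Solving with deg f ≤ 3: f(k) = k*(k**2 + 9*k + 26)/72.
Certificate R = B(k−1)f/C = k*(k + 5)*(k**2 + 9*k + 26)/72 gives s_k = k*(k**2 + 9*k + 26)/(12*(k + 2)*(k + 3)*(k + 4)).
Check: Δs_k = 6/(k**4 + 14*k**3 + 71*k**2 + 154*k + 120). ✓
Telescoping: Σ = s_(8) − s_(1) = 9/110 − (1/20) = 7/220.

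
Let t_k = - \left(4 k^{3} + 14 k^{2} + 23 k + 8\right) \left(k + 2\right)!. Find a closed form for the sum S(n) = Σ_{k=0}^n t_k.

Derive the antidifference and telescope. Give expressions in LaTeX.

t_(k+1)/t_k = (4*k**4 + 38*k**3 + 141*k**2 + 238*k + 147)/(4*k**3 + 14*k**2 + 23*k + 8).
A = k + 3, B = 1, C = k**3 + 7*k**2/2 + 23*k/4 + 2.
Key eq: (k + 3)·f(k+1) = (1)·f(k) + (k**3 + 7*k**2/2 + 23*k/4 + 2).
From deg A=1, deg B=0, deg C=3: d=2.
Coefficient equations give f(k) = (4*k**2 - 2*k + 1)/4.
Get s_k = R·t_k = -(4*k**2 - 2*k + 1)*factorial(k + 2) with R(k) = B(k−1)f(k)/C(k) = (4*k**2 - 2*k + 1)/(4*k**3 + 14*k**2 + 23*k + 8).
Verify: -(4*k**3 + 14*k**2 + 23*k + 8)*factorial(k + 2) matches t_k.
Σ_(k=0)^n t_k = s_(n+1) − s_(0) = (-(4*n**2 + 6*n + 3)*factorial(n + 3)) − (-2), i.e. -4*n**2*factorial(n + 3) - 6*n*factorial(n + 3) - 3*factorial(n + 3) + 2.

S(n) = - 4 n^{2} \left(n + 3\right)! - 6 n \left(n + 3\right)! - 3 \left(n + 3\right)! + 2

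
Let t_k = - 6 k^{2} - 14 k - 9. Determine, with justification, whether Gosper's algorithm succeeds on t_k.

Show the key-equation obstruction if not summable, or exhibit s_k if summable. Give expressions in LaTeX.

The ratio is (6*k**2 + 26*k + 29)/(6*k**2 + 14*k + 9).
Take A(k)=1, B(k)=1, C(k)=k**2 + 7*k/3 + 3/2.
Solve (1)·f(k+1) − (1)·f(k) = k**2 + 7*k/3 + 3/2.
deg f ≤ 3 (via 0,0,2).
Coefficient equations give f(k) = k*(2*k**2 + 4*k + 3)/6.
R(k) = B(k−1)·f(k)/C(k) = k*(2*k**2 + 4*k + 3)/(6*k**2 + 14*k + 9); s_k = R·t_k = k*(-2*k**2 - 4*k - 3).
Verify: -6*k**2 - 14*k - 9 matches t_k.

Yes. s_k = k \left(- 2 k^{2} - 4 k - 3\right).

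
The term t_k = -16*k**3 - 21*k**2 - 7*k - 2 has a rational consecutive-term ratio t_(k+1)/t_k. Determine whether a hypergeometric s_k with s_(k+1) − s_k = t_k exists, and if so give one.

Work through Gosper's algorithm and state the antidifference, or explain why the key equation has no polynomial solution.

Compute t_(k+1)/t_k: get (16*k**3 + 69*k**2 + 97*k + 46)/(16*k**3 + 21*k**2 + 7*k + 2).
Normal form (A,B,C) = (1, 1, k**3 + 21*k**2/16 + 7*k/16 + 1/8).
Set up (1)·f(k+1) − (1)·f(k) − (k**3 + 21*k**2/16 + 7*k/16 + 1/8) = 0.
From deg A=0, deg B=0, deg C=3: d=4.
A polynomial solution: f(k) = k*(k + 1)*(4*k**2 - 5*k + 2)/16.
So s_k = (B(k−1)f/C)·t_k = (k*(4*k**2 - 5*k + 2)/(16*k**2 + 5*k + 2))·t_k = k*(-4*k**3 + k**2 + 3*k - 2).
Check: Δs_k = -16*k**3 - 21*k**2 - 7*k - 2. ✓

s_k = k*(-4*k**3 + k**2 + 3*k - 2)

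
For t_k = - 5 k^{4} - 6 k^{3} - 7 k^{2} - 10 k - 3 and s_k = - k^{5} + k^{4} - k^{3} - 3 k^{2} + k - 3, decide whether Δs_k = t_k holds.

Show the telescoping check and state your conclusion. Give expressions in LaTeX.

Valid: the claim telescopes to t_k.

s_(k+1) = k - (k + 1)**5 + (k + 1)**4 - (k + 1)**3 - 3*(k + 1)**2 - 2
s_(k+1) − s_k = -5*k**4 - 6*k**3 - 7*k**2 - 10*k - 3
(s_(k+1) − s_k) − t_k = 0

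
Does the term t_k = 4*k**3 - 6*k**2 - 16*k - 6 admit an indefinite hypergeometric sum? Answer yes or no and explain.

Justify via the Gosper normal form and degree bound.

t_(k+1)/t_k = (2*k**3 + 3*k**2 - 8*k - 12)/(2*k**3 - 3*k**2 - 8*k - 3).
Normal form (A,B,C) = (1, 1, k**3 - 3*k**2/2 - 4*k - 3/2).
Solve (1)·f(k+1) − (1)·f(k) = k**3 - 3*k**2/2 - 4*k - 3/2.
Degrees (0,0,3) ⇒ d ≤ 4.
Solving with deg f ≤ 4: f(k) = k*(k + 1)*(k**2 - 5*k + 1)/4.
Then R = B(k−1)f/C = k*(k**2 - 5*k + 1)/(2*(k - 3)*(2*k + 1)), so s_k = R(k)·t_k = k*(k**3 - 4*k**2 - 4*k + 1).
s_(k+1) − s_k = 4*k**3 - 6*k**2 - 16*k - 6 = t_k.

Yes. s_k = k*(k**3 - 4*k**2 - 4*k + 1).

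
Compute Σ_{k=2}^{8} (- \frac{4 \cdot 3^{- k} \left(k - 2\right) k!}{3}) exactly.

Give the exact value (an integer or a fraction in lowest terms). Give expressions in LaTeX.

Σ = -17704/243

Ratio r(k) = (k**2 - 1)/(3*(k - 2)).
Normal form (A,B,C) = (k/3 + 1/3, 1, k - 2).
Solve (k/3 + 1/3)·f(k+1) − (1)·f(k) = k - 2.
Bound: deg f ≤ 0.
A polynomial solution: f(k) = 3.
R(k) = B(k−1)·f(k)/C(k) = 3/(k - 2); s_k = R·t_k = -4*factorial(k)/3**k.
Δs = -4*(k - 2)*factorial(k)/(3*3**k), as required.
Sum = s_(9) − s_(2); s_(9) = -17920/243, s_(2) = -8/9 ⇒ -17704/243.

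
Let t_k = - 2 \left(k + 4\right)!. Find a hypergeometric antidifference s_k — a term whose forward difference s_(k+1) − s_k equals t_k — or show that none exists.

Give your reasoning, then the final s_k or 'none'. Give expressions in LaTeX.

Compute t_(k+1)/t_k: get k + 5.
Gosper form: A/B · C(k+1)/C(k) with A=k + 5, B=1, C=1.
Need (k + 5)·f(k+1) − (1)·f(k) = 1.
From deg A=1, deg B=0, deg C=0: d=-1.
deg f ≤ -1 is impossible — no certificate.

not Gosper-summable; s_k does not exist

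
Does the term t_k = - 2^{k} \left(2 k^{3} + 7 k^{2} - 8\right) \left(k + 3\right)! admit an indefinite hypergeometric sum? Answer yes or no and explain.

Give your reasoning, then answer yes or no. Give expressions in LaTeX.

Yes. s_k = - 2^{k} k \left(k - 2\right) \left(k + 3\right)!.

Compute t_(k+1)/t_k: get 2*(k + 4)*(2*(k + 1)**3 + 7*(k + 1)**2 - 8)/(2*k**3 + 7*k**2 - 8).
Take A(k)=2*k + 8, B(k)=1, C(k)=k**3 + 7*k**2/2 - 4.
f must satisfy (2*k + 8)·f(k+1) − (1)·f(k) = k**3 + 7*k**2/2 - 4.
From deg A=1, deg B=0, deg C=3: d=2.
Solving with deg f ≤ 2: f(k) = k*(k - 2)/2.
R(k) = B(k−1)·f(k)/C(k) = k*(k - 2)/(2*k**3 + 7*k**2 - 8); s_k = R·t_k = -2**k*k*(k - 2)*factorial(k + 3).
Check: Δs_k = -2**k*(2*k**3 + 7*k**2 - 8)*factorial(k + 3). ✓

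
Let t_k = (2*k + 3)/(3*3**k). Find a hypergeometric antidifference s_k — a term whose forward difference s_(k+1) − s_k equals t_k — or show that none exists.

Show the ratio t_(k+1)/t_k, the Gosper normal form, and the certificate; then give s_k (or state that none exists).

Step 1: r(k) = (2*k + 5)/(3*(2*k + 3)).
Gosper form: A/B · C(k+1)/C(k) with A=1/3, B=1, C=k + 3/2.
Set up (1/3)·f(k+1) − (1)·f(k) − (k + 3/2) = 0.
deg f ≤ 1 (via 0,0,1).
Coefficient equations give f(k) = -3*(k + 2)/2.
Get s_k = R·t_k = (-k - 2)/3**k with R(k) = B(k−1)f(k)/C(k) = -3*(k + 2)/(2*k + 3).
s_(k+1) − s_k = (2*k + 3)/(3*3**k) = t_k.

s_k = (-k - 2)/3**k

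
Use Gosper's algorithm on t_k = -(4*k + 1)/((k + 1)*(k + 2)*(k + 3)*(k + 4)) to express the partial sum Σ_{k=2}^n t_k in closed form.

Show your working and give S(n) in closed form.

The ratio is (k + 1)*(4*k + 5)/((k + 5)*(4*k + 1)).
So A=k + 1 and B=k + 5, with C=k + 1/4.
Set up (k + 1)·f(k+1) − (k + 4)·f(k) − (k + 1/4) = 0.
Degrees (1,1,1) ⇒ d ≤ 3.
Solving with deg f ≤ 3: f(k) = k*(k**2 + 6*k - 1)/24.
Then R = B(k−1)f/C = k*(k + 4)*(k**2 + 6*k - 1)/(6*(4*k + 1)), so s_k = R(k)·t_k = k*(-k**2 - 6*k + 1)/(6*(k + 1)*(k + 2)*(k + 3)).
s_(k+1) − s_k = (-4*k - 1)/(k**4 + 10*k**3 + 35*k**2 + 50*k + 24) = t_k.
Telescope: S(n) = s_(n+1) − s_(2) = (-n**3 - 9*n**2 - 14*n - 6)/(6*(n**3 + 9*n**2 + 26*n + 24)) − (-1/12) = (-n**3 - 9*n**2 - 2*n + 12)/(12*(n**3 + 9*n**2 + 26*n + 24)).

S(n) = (-n**3 - 9*n**2 - 2*n + 12)/(12*(n**3 + 9*n**2 + 26*n + 24))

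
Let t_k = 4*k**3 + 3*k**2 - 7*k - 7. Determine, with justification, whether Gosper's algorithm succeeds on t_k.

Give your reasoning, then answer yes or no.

Compute t_(k+1)/t_k: get (4*k**3 + 15*k**2 + 11*k - 7)/(4*k**3 + 3*k**2 - 7*k - 7).
Normal form (A,B,C) = (1, 1, k**3 + 3*k**2/4 - 7*k/4 - 7/4).
Need (1)·f(k+1) − (1)·f(k) = k**3 + 3*k**2/4 - 7*k/4 - 7/4.
deg f ≤ 4 (via 0,0,3).
Coefficient equations give f(k) = k*(k**3 - k**2 - 4*k - 3)/4.
Then R = B(k−1)f/C = k*(k**3 - k**2 - 4*k - 3)/(4*k**3 + 3*k**2 - 7*k - 7), so s_k = R(k)·t_k = k*(k**3 - k**2 - 4*k - 3).
Verify: 4*k**3 + 3*k**2 - 7*k - 7 matches t_k.

Yes. s_k = k*(k**3 - k**2 - 4*k - 3).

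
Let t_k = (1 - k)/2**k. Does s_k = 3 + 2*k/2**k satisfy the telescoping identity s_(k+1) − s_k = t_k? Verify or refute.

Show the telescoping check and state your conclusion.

Valid — Δs_k = t_k.

s_(k+1) = 3 + (k + 1)/2**k
s_(k+1) − s_k = (1 - k)/2**k
(s_(k+1) − s_k) − t_k = 0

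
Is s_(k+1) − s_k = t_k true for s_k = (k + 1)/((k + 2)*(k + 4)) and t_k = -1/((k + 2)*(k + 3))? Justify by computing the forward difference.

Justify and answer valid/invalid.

Invalid: residual 3*(2*k + 7)/(k**4 + 14*k**3 + 71*k**2 + 154*k + 120) ≠ 0.

s_(k+1) = (k + 2)/((k + 3)*(k + 5))
s_(k+1) − s_k = (-k**2 - 3*k + 1)/(k**4 + 14*k**3 + 71*k**2 + 154*k + 120)
(s_(k+1) − s_k) − t_k = 3*(2*k + 7)/(k**4 + 14*k**3 + 71*k**2 + 154*k + 120)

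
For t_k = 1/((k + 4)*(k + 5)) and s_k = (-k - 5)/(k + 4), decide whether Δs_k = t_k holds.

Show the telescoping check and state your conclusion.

valid; difference matches t_k

s_(k+1) = (-k - 6)/(k + 5)
s_(k+1) − s_k = 1/(k**2 + 9*k + 20)
(s_(k+1) − s_k) − t_k = 0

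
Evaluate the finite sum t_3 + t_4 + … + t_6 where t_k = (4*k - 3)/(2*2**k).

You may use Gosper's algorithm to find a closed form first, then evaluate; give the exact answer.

The ratio is (4*k + 1)/(2*(4*k - 3)).
Gosper form: A/B · C(k+1)/C(k) with A=1/2, B=1, C=k - 3/4.
f must satisfy (1/2)·f(k+1) − (1)·f(k) = k - 3/4.
From deg A=0, deg B=0, deg C=1: d=1.
Solving with deg f ≤ 1: f(k) = -(4*k + 1)/2.
Get s_k = R·t_k = (-4*k - 1)/2**k with R(k) = B(k−1)f(k)/C(k) = -2*(4*k + 1)/(4*k - 3).
Check: Δs_k = (4*k - 3)/(2*2**k). ✓
Evaluate s at k=7 and k=3: -29/128 and -13/8; difference 179/128.

Σ = 179/128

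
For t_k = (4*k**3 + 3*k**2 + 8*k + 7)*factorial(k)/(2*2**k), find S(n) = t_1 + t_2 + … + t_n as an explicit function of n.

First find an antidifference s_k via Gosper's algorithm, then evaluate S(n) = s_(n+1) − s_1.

Ratio r(k) = (4*k**4 + 19*k**3 + 41*k**2 + 48*k + 22)/(2*(4*k**3 + 3*k**2 + 8*k + 7)).
Factor: A=k/2 + 1/2; B=1; C=k**3 + 3*k**2/4 + 2*k + 7/4.
Solve (k/2 + 1/2)·f(k+1) − (1)·f(k) = k**3 + 3*k**2/4 + 2*k + 7/4.
d = 2 from the (1,0,3) case.
A polynomial solution: f(k) = (4*k**2 - k - 4)/2.
R(k) = B(k−1)·f(k)/C(k) = 2*(4*k**2 - k - 4)/(4*k**3 + 3*k**2 + 8*k + 7); s_k = R·t_k = (4*k**2 - k - 4)*factorial(k)/2**k.
Check: Δs_k = (4*k**3 + 3*k**2 + 8*k + 7)*factorial(k)/(2*2**k). ✓
Telescope: S(n) = s_(n+1) − s_(1) = 2**(-n - 1)*(4*n**2 + 7*n - 1)*factorial(n + 1) − (-1/2) = 2**(-n - 1)*(2**n + 4*n**3*factorial(n) + 11*n**2*factorial(n) + 6*n*factorial(n) - factorial(n)).

S(n) = 2**(-n - 1)*(2**n + 4*n**3*factorial(n) + 11*n**2*factorial(n) + 6*n*factorial(n) - factorial(n))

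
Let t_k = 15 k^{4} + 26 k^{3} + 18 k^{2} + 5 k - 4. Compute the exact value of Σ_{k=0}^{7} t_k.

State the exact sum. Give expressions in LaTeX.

Σ = 93152

Ratio r(k) = (15*k**4 + 86*k**3 + 186*k**2 + 179*k + 60)/(15*k**4 + 26*k**3 + 18*k**2 + 5*k - 4).
Gosper form: A/B · C(k+1)/C(k) with A=1, B=1, C=k**4 + 26*k**3/15 + 6*k**2/5 + k/3 - 4/15.
f must satisfy (1)·f(k+1) − (1)·f(k) = k**4 + 26*k**3/15 + 6*k**2/5 + k/3 - 4/15.
From deg A=0, deg B=0, deg C=4: d=5.
A polynomial solution: f(k) = k*(3*k**4 - k**3 - 2*k**2 - 4)/15.
Get s_k = R·t_k = k*(3*k**4 - k**3 - 2*k**2 - 4) with R(k) = B(k−1)f(k)/C(k) = k*(3*k**4 - k**3 - 2*k**2 - 4)/(15*k**4 + 26*k**3 + 18*k**2 + 5*k - 4).
s_(k+1) − s_k = 15*k**4 + 26*k**3 + 18*k**2 + 5*k - 4 = t_k.
Evaluate s at k=8 and k=0: 93152 and 0; difference 93152.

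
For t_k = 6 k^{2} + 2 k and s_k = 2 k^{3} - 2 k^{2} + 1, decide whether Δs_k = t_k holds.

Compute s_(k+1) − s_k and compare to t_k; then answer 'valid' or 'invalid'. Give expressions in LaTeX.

valid; difference matches t_k

s_(k+1) = 2*(k + 1)**3 - 2*(k + 1)**2 + 1
s_(k+1) − s_k = 2*k*(3*k + 1)
(s_(k+1) − s_k) − t_k = 0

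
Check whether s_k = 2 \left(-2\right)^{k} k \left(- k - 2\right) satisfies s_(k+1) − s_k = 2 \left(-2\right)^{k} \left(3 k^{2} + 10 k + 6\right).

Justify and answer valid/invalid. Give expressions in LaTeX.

Valid — Δs_k = t_k.

s_(k+1) = (-2)**(k + 2)*(k + 1)*(k + 3)
s_(k+1) − s_k = 2*(-2)**k*(3*k**2 + 10*k + 6)
(s_(k+1) − s_k) − t_k = 0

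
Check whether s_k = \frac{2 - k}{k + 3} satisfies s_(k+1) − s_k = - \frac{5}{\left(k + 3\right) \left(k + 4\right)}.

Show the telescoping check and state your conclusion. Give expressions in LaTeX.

s_(k+1) = (1 - k)/(k + 4)
s_(k+1) − s_k = -5/(k**2 + 7*k + 12)
(s_(k+1) − s_k) − t_k = 0

Valid: the claim telescopes to t_k.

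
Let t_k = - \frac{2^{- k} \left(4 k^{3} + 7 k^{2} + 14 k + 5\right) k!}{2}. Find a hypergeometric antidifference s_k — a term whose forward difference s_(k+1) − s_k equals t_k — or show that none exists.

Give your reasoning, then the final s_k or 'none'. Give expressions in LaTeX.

t_(k+1)/t_k = (4*k**4 + 23*k**3 + 59*k**2 + 70*k + 30)/(2*(4*k**3 + 7*k**2 + 14*k + 5)).
Gosper form: A/B · C(k+1)/C(k) with A=k/2 + 1/2, B=1, C=k**3 + 7*k**2/4 + 7*k/2 + 5/4.
f must satisfy (k/2 + 1/2)·f(k+1) − (1)·f(k) = k**3 + 7*k**2/4 + 7*k/2 + 5/4.
Bound: deg f ≤ 2.
Solving with deg f ≤ 2: f(k) = (4*k**2 + 3*k + 2)/2.
Certificate R = B(k−1)f/C = 2*(4*k**2 + 3*k + 2)/(4*k**3 + 7*k**2 + 14*k + 5) gives s_k = -(4*k**2 + 3*k + 2)*factorial(k)/2**k.
Δs = -(4*k**3 + 7*k**2 + 14*k + 5)*factorial(k)/(2*2**k), as required.

s_k = - 2^{- k} \left(4 k^{2} + 3 k + 2\right) k!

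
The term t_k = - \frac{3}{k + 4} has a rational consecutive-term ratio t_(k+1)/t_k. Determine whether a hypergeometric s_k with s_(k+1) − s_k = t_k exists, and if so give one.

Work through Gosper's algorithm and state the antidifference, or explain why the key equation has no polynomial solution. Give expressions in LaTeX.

Compute t_(k+1)/t_k: get (k + 4)/(k + 5).
Take A(k)=k + 4, B(k)=k + 5, C(k)=1.
Solve (k + 4)·f(k+1) − (k + 4)·f(k) = 1.
From deg A=1, deg B=1, deg C=0: d=0.
f = c0 ⇒ A·f(k+1) − B(k−1)·f(k) − C = -1. The system {-1 = 0} is inconsistent; no antidifference.

none — t_k is not Gosper-summable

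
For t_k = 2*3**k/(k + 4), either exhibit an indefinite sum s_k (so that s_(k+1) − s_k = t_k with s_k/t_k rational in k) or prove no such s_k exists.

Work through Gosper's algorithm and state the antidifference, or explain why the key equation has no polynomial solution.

none (Gosper's algorithm certifies no s_k)

The ratio is 3*(k + 4)/(k + 5).
So A=3*k + 12 and B=k + 5, with C=1.
Key eq: (3*k + 12)·f(k+1) = (k + 4)·f(k) + (1).
Bound: deg f ≤ -1.
deg f ≤ -1 is impossible — no certificate.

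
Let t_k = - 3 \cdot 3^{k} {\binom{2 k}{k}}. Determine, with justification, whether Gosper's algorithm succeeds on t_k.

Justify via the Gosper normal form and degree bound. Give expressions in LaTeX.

No — t_k has no hypergeometric antidifference.

Compute t_(k+1)/t_k: get 6*(2*k + 1)/(k + 1).
A = 12*k + 6, B = k + 1, C = 1.
Solve (12*k + 6)·f(k+1) − (k)·f(k) = 1.
Degrees (1,1,0) ⇒ d ≤ -1.
d = -1 < 0 ⇒ no nonzero polynomial f; not summable.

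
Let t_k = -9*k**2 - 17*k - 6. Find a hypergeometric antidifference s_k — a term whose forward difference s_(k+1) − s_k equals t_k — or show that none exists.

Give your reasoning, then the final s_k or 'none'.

Step 1: r(k) = (9*k**2 + 35*k + 32)/(9*k**2 + 17*k + 6).
Normal form (A,B,C) = (1, 1, k**2 + 17*k/9 + 2/3).
Key eq: (1)·f(k+1) = (1)·f(k) + (k**2 + 17*k/9 + 2/3).
Degrees (0,0,2) ⇒ d ≤ 3.
A polynomial solution: f(k) = k*(3*k**2 + 4*k - 1)/9.
Then R = B(k−1)f/C = k*(3*k**2 + 4*k - 1)/(9*k**2 + 17*k + 6), so s_k = R(k)·t_k = k*(-3*k**2 - 4*k + 1).
Verify: -9*k**2 - 17*k - 6 matches t_k.

s_k = k*(-3*k**2 - 4*k + 1)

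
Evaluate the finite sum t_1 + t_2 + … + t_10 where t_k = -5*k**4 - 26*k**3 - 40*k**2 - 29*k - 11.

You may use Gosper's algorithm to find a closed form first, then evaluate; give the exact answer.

Σ = -222420

r(k) = (5*k**4 + 46*k**3 + 148*k**2 + 207*k + 111)/(5*k**4 + 26*k**3 + 40*k**2 + 29*k + 11) after simplifying.
So A=1 and B=1, with C=k**4 + 26*k**3/5 + 8*k**2 + 29*k/5 + 11/5.
Key eq: (1)·f(k+1) = (1)·f(k) + (k**4 + 26*k**3/5 + 8*k**2 + 29*k/5 + 11/5).
Degrees (0,0,4) ⇒ d ≤ 5.
Solve for f: f(k) = k*(k**4 + 4*k**3 + 2*k**2 + k + 3)/5 (degree 5 ≤ 5).
Certificate R = B(k−1)f/C = k*(k**4 + 4*k**3 + 2*k**2 + k + 3)/(5*k**4 + 26*k**3 + 40*k**2 + 29*k + 11) gives s_k = k*(-k**4 - 4*k**3 - 2*k**2 - k - 3).
Δs = -5*k**4 - 26*k**3 - 40*k**2 - 29*k - 11, as required.
Telescoping: Σ = s_(11) − s_(1) = -222431 − (-11) = -222420.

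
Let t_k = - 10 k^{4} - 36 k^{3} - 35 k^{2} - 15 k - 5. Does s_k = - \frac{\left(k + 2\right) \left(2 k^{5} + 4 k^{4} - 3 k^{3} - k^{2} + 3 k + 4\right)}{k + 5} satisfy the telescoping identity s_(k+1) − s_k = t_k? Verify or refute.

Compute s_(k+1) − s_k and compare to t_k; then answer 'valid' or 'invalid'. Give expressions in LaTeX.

s_(k+1) = (-2*k**6 - 20*k**5 - 75*k**4 - 133*k**3 - 120*k**2 - 63*k - 27)/(k + 6)
s_(k+1) − s_k = (-10*k**6 - 122*k**5 - 485*k**4 - 826*k**3 - 647*k**2 - 274*k - 87)/(k**2 + 11*k + 30)
(s_(k+1) − s_k) − t_k = 3*(8*k**5 + 82*k**4 + 218*k**3 + 191*k**2 + 77*k + 21)/(k**2 + 11*k + 30)

Invalid: residual \frac{3 \left(8 k^{5} + 82 k^{4} + 218 k^{3} + 191 k^{2} + 77 k + 21\right)}{k^{2} + 11 k + 30} ≠ 0.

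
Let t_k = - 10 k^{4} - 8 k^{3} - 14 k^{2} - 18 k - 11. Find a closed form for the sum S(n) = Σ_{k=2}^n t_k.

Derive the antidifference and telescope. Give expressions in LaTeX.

S(n) = - 2 n^{5} - 7 n^{4} - 12 n^{3} - 18 n^{2} - 22 n + 61

Step 1: r(k) = (10*k**4 + 48*k**3 + 98*k**2 + 110*k + 61)/(10*k**4 + 8*k**3 + 14*k**2 + 18*k + 11).
So A=1 and B=1, with C=k**4 + 4*k**3/5 + 7*k**2/5 + 9*k/5 + 11/10.
Set up (1)·f(k+1) − (1)·f(k) − (k**4 + 4*k**3/5 + 7*k**2/5 + 9*k/5 + 11/10) = 0.
From deg A=0, deg B=0, deg C=4: d=5.
Solving with deg f ≤ 5: f(k) = k*(2*k**4 - 3*k**3 + 4*k**2 + 4*k + 4)/10.
R(k) = B(k−1)·f(k)/C(k) = k*(2*k**4 - 3*k**3 + 4*k**2 + 4*k + 4)/(10*k**4 + 8*k**3 + 14*k**2 + 18*k + 11); s_k = R·t_k = k*(-2*k**4 + 3*k**3 - 4*k**2 - 4*k - 4).
Check: Δs_k = -10*k**4 - 8*k**3 - 14*k**2 - 18*k - 11. ✓
Σ_(k=2)^n t_k = s_(n+1) − s_(2) = (-2*n**5 - 7*n**4 - 12*n**3 - 18*n**2 - 22*n - 11) − (-72), i.e. -2*n**5 - 7*n**4 - 12*n**3 - 18*n**2 - 22*n + 61.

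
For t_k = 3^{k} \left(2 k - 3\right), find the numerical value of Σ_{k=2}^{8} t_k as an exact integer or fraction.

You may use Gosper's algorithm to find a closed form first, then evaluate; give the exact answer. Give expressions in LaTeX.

t_(k+1)/t_k = 3*(2*k - 1)/(2*k - 3).
So A=3 and B=1, with C=k - 3/2.
Set up (3)·f(k+1) − (1)·f(k) − (k - 3/2) = 0.
From deg A=0, deg B=0, deg C=1: d=1.
Match coefficients ⇒ f(k) = (k - 3)/2.
So s_k = (B(k−1)f/C)·t_k = ((k - 3)/(2*k - 3))·t_k = 3**k*(k - 3).
Δs = 3**k*(2*k - 3), as required.
Sum = s_(9) − s_(2); s_(9) = 118098, s_(2) = -9 ⇒ 118107.

Σ = 118107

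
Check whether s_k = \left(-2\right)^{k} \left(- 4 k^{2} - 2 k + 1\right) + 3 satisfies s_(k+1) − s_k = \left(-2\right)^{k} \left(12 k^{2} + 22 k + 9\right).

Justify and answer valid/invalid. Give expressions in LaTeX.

s_(k+1) = 2*(-2)**k*(2*k + 4*(k + 1)**2 + 1) + 3
s_(k+1) − s_k = (-2)**k*(12*k**2 + 22*k + 9)
(s_(k+1) − s_k) − t_k = 0

valid (s_(k+1) − s_k reduces to t_k)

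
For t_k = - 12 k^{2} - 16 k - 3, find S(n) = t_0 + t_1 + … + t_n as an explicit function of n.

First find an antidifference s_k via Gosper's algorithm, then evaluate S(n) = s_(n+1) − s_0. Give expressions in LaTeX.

S(n) = - 4 n^{3} - 14 n^{2} - 13 n - 3

r(k) = (12*k**2 + 40*k + 31)/(12*k**2 + 16*k + 3) after simplifying.
A = 1, B = 1, C = k**2 + 4*k/3 + 1/4.
Set up (1)·f(k+1) − (1)·f(k) − (k**2 + 4*k/3 + 1/4) = 0.
From deg A=0, deg B=0, deg C=2: d=3.
Solving with deg f ≤ 3: f(k) = k*(4*k**2 + 2*k - 3)/12.
Then R = B(k−1)f/C = k*(4*k**2 + 2*k - 3)/(12*k**2 + 16*k + 3), so s_k = R(k)·t_k = k*(-4*k**2 - 2*k + 3).
Verify: -12*k**2 - 16*k - 3 matches t_k.
Σ_(k=0)^n t_k = s_(n+1) − s_(0) = (-4*n**3 - 14*n**2 - 13*n - 3) − (0), i.e. -4*n**3 - 14*n**2 - 13*n - 3.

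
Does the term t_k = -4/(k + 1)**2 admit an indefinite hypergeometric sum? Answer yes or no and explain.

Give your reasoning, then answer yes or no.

No. Not Gosper-summable.

The ratio is (k + 1)**2/(k + 2)**2.
A = k**2 + 2*k + 1, B = k**2 + 4*k + 4, C = 1.
Need (k**2 + 2*k + 1)·f(k+1) − (k**2 + 2*k + 1)·f(k) = 1.
Degrees (2,2,0) ⇒ d ≤ 0.
Generic f = c0 gives residual -1; -1 = 0 cannot hold, so t_k is not Gosper-summable.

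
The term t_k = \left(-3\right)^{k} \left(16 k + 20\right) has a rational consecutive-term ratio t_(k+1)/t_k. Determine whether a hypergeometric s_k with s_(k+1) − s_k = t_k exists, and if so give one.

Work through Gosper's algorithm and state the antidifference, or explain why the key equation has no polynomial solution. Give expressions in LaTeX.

t_(k+1)/t_k = 3*(-4*k - 9)/(4*k + 5).
So A=-3 and B=1, with C=k + 5/4.
f must satisfy (-3)·f(k+1) − (1)·f(k) = k + 5/4.
d = 1 from the (0,0,1) case.
Solving with deg f ≤ 1: f(k) = -(2*k + 1)/8.
R(k) = B(k−1)·f(k)/C(k) = -(2*k + 1)/(2*(4*k + 5)); s_k = R·t_k = (-3)**k*(-4*k - 2).
Δs = (-3)**k*(16*k + 20), as required.

s_k = \left(-3\right)^{k} \left(- 4 k - 2\right)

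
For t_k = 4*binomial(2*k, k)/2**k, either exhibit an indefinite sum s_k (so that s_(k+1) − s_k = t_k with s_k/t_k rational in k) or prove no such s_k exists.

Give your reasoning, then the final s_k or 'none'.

t_(k+1)/t_k = (2*k + 1)/(k + 1).
A = 2*k + 1, B = k + 1, C = 1.
Solve (2*k + 1)·f(k+1) − (k)·f(k) = 1.
Bound: deg f ≤ -1.
deg f ≤ -1 is impossible — no certificate.

none — t_k is not Gosper-summable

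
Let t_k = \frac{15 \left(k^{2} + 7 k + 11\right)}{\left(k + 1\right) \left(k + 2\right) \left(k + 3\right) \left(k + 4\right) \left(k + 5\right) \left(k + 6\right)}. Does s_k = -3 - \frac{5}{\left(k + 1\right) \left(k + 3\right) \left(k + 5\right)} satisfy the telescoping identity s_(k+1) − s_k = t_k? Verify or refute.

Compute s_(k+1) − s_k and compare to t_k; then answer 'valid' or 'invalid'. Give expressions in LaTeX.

Valid: the claim telescopes to t_k.

s_(k+1) = -3 - 5/((k + 2)*(k + 4)*(k + 6))
s_(k+1) − s_k = 15*(k**2 + 7*k + 11)/(k**6 + 21*k**5 + 175*k**4 + 735*k**3 + 1624*k**2 + 1764*k + 720)
(s_(k+1) − s_k) − t_k = 0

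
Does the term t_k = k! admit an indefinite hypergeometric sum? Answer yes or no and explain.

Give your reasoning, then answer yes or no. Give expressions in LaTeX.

No — t_k has no hypergeometric antidifference.

Step 1: r(k) = k + 1.
Factor: A=k + 1; B=1; C=1.
f must satisfy (k + 1)·f(k+1) − (1)·f(k) = 1.
deg f ≤ -1 (via 1,0,0).
deg f ≤ -1 is impossible — no certificate.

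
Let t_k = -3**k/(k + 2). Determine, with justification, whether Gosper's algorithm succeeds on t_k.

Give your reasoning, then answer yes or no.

r(k) = 3*(k + 2)/(k + 3) after simplifying.
A = 3*k + 6, B = k + 3, C = 1.
Set up (3*k + 6)·f(k+1) − (k + 2)·f(k) − (1) = 0.
Bound: deg f ≤ -1.
Bound -1 < 0, so the key equation has no polynomial solution.

No; the degree bound rules out any f.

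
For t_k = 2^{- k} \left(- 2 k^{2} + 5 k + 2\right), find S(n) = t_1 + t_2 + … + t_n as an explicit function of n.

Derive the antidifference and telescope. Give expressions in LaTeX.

S(n) = 2^{- n} n \left(2 n + 3\right)

r(k) = (2*k**2 - k - 5)/(2*(2*k**2 - 5*k - 2)) after simplifying.
A = 1/2, B = 1, C = k**2 - 5*k/2 - 1.
Solve (1/2)·f(k+1) − (1)·f(k) = k**2 - 5*k/2 - 1.
Degrees (0,0,2) ⇒ d ≤ 2.
Coefficient equations give f(k) = -(k - 1)*(2*k + 1).
Certificate R = B(k−1)f/C = -2*(k - 1)*(2*k + 1)/(2*k**2 - 5*k - 2) gives s_k = 2**(1 - k)*(2*k**2 - k - 1).
Δs = (-2*k**2 + 5*k + 2)/2**k, as required.
s_(n+1) = n*(2*n + 3)/2**n and s_(1) = 0, so S(n) = n*(2*n + 3)/2**n.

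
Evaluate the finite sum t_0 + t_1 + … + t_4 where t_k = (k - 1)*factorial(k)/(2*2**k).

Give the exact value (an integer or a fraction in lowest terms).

Ratio r(k) = k*(k + 1)/(2*(k - 1)).
Factor: A=k/2 + 1/2; B=1; C=k - 1.
Solve (k/2 + 1/2)·f(k+1) − (1)·f(k) = k - 1.
Bound: deg f ≤ 0.
Match coefficients ⇒ f(k) = 2.
Then R = B(k−1)f/C = 2/(k - 1), so s_k = R(k)·t_k = factorial(k)/2**k.
Check: Δs_k = (k - 1)*factorial(k)/(2*2**k). ✓
Evaluate s at k=5 and k=0: 15/4 and 1; difference 11/4.

Σ = 11/4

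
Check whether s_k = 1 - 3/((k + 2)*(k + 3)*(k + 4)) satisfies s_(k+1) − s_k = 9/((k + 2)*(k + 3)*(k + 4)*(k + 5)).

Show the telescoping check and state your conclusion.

s_(k+1) = 1 - 3/((k + 3)*(k + 4)*(k + 5))
s_(k+1) − s_k = 9/((k + 2)*(k + 3)*(k + 4)*(k + 5))
(s_(k+1) − s_k) − t_k = 0

valid; difference matches t_k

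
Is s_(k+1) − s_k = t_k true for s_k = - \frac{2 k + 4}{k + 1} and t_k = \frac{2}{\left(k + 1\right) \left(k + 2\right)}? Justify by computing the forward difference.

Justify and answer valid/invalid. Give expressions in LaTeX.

s_(k+1) = 2*(-k - 3)/(k + 2)
s_(k+1) − s_k = 2/(k**2 + 3*k + 2)
(s_(k+1) − s_k) − t_k = 0

valid (s_(k+1) − s_k reduces to t_k)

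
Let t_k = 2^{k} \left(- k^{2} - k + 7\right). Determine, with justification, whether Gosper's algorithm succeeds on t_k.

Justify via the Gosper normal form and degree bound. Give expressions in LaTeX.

r(k) = 2*(k**2 + 3*k - 5)/(k**2 + k - 7) after simplifying.
Factor: A=2; B=1; C=k**2 + k - 7.
Key eq: (2)·f(k+1) = (1)·f(k) + (k**2 + k - 7).
Degrees (0,0,2) ⇒ d ≤ 2.
Coefficient equations give f(k) = k**2 - 3*k - 3.
Certificate R = B(k−1)f/C = (k**2 - 3*k - 3)/(k**2 + k - 7) gives s_k = 2**k*(-k**2 + 3*k + 3).
Δs = 2**k*(-k**2 - k + 7), as required.

Yes. s_k = 2^{k} \left(- k^{2} + 3 k + 3\right).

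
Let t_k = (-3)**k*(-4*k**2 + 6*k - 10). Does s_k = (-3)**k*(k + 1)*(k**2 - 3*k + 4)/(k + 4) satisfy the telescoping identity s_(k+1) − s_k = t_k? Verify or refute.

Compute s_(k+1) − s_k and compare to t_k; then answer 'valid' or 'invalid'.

s_(k+1) = (-3)**(k + 1)*(k**3 + k**2 + 4)/(k + 5)
s_(k+1) − s_k = (-3)**k*(-4*k**4 - 18*k**3 - 3*k**2 - 21*k - 68)/(k**2 + 9*k + 20)
(s_(k+1) − s_k) − t_k = (-3)**(k + 1)*(-4*k**3 - 11*k**2 + 17*k - 44)/(k**2 + 9*k + 20)

Invalid: residual (-3)**(k + 1)*(-4*k**3 - 11*k**2 + 17*k - 44)/(k**2 + 9*k + 20) ≠ 0.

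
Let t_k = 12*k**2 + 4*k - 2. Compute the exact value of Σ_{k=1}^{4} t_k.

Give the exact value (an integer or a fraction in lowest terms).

t_(k+1)/t_k = (6*k**2 + 14*k + 7)/(6*k**2 + 2*k - 1).
Factor: A=1; B=1; C=k**2 + k/3 - 1/6.
Solve (1)·f(k+1) − (1)·f(k) = k**2 + k/3 - 1/6.
deg f ≤ 3 (via 0,0,2).
Match coefficients ⇒ f(k) = k*(2*k**2 - 2*k - 1)/6.
Get s_k = R·t_k = 2*k*(2*k**2 - 2*k - 1) with R(k) = B(k−1)f(k)/C(k) = k*(2*k**2 - 2*k - 1)/(6*k**2 + 2*k - 1).
Check: Δs_k = 12*k**2 + 4*k - 2. ✓
Σ_(k=1)^(4) t_k = s_(5) − s_(1) = 390 − (-2) = 392.

Σ = 392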